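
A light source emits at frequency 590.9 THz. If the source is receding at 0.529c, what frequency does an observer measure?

β = v/c = 0.529
(1-β)/(1+β) = 0.471/1.529 = 0.308044
Doppler factor = √(0.308044) = 0.55502
f_obs = 590.9 × 0.55502 = 328.0 THz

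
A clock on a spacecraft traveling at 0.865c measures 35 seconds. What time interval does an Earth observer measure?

Proper time Δt₀ = 35 seconds
γ = 1/√(1 - 0.865²) = 1.9929
Δt = γΔt₀ = 1.9929 × 35 = 69.75 seconds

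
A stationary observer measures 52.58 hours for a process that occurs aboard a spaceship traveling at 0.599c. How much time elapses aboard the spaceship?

Dilated time Δt = 52.58 hours
γ = 1/√(1 - 0.599²) = 1.249
Δt₀ = Δt/γ = 52.58/1.249 = 42.10 hours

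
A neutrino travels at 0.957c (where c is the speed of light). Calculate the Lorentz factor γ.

v/c = 0.957, so (v/c)² = 0.915849
1 - (v/c)² = 0.084151
γ = 1/√(0.084151) = 3.447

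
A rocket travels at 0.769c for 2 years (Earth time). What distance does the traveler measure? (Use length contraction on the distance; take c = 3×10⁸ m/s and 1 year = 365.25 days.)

Earth distance: d = v × t = 0.769c × 2 yr = 1.4561×10¹⁶ m
γ = 1.5643
d' = d/γ = 1.4561×10¹⁶/1.5643 = 9.308×10¹⁵ m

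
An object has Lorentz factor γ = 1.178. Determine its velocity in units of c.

From γ = 1/√(1 - v²/c²):
1/γ² = 1/1.178² = 0.7206
v²/c² = 1 - 0.7206 = 0.2794
v/c = √(0.2794) = 0.5286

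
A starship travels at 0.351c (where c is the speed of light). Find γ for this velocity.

v/c = 0.351, so (v/c)² = 0.123201
1 - (v/c)² = 0.876799
γ = 1/√(0.876799) = 1.068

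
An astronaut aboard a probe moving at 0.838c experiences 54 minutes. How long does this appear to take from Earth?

Proper time Δt₀ = 54 minutes
γ = 1/√(1 - 0.838²) = 1.8326
Δt = γΔt₀ = 1.8326 × 54 = 98.96 minutes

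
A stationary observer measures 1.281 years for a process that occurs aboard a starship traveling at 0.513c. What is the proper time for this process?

Dilated time Δt = 1.281 years
γ = 1/√(1 - 0.513²) = 1.165
Δt₀ = Δt/γ = 1.281/1.165 = 1.100 years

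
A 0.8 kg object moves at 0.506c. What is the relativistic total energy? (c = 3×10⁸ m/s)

γ = 1/√(1 - 0.506²) = 1.1594
mc² = 0.8 × (3×10⁸)² = 7.200×10¹⁶ J
E = γmc² = 1.1594 × 7.200×10¹⁶ = 8.348×10¹⁶ J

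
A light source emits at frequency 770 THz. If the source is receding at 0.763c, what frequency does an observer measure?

β = v/c = 0.763
(1-β)/(1+β) = 0.237/1.763 = 0.1344
Doppler factor = √(0.1344) = 0.3666
f_obs = 770 × 0.3666 = 282.3 THz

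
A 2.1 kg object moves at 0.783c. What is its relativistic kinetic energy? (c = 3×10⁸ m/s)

γ = 1/√(1 - 0.783²) = 1.60766
γ - 1 = 0.60766
KE = (γ-1)mc² = 0.60766 × 2.1 × (3×10⁸)² = 1.148×10¹⁷ J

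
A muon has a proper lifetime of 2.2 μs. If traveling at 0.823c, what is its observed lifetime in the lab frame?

Proper lifetime τ₀ = 2.2 μs
γ = 1/√(1 - 0.823²) = 1.7604
τ = γτ₀ = 1.7604 × 2.2 μs = 3.873 μs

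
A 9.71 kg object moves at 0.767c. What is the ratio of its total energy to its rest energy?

E = γmc², E₀ = mc²
E/E₀ = γ = 1/√(1 - 0.767²) = 1.558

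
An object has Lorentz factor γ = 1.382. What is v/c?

From γ = 1/√(1 - v²/c²):
1/γ² = 1/1.382² = 0.5236
v²/c² = 1 - 0.5236 = 0.4764
v/c = √(0.4764) = 0.6902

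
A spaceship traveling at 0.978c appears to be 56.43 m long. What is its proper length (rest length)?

Contracted length L = 56.43 m
γ = 1/√(1 - 0.978²) = 4.794
L₀ = γL = 4.794 × 56.43 = 270.5 m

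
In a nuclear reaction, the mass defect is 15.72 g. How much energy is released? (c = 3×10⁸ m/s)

Convert mass defect: Δm = 15.72 g = 0.01572 kg
E = Δm·c² = 0.01572 × (3×10⁸)²
= 0.01572 × 9×10¹⁶ = 1.415×10¹⁵ J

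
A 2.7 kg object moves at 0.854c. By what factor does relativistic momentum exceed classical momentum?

p_rel = γmv, p_class = mv
Ratio = γ = 1/√(1 - 0.854²) = 1.922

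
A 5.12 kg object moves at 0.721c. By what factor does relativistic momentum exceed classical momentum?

p_rel = γmv, p_class = mv
Ratio = γ = 1/√(1 - 0.721²) = 1.443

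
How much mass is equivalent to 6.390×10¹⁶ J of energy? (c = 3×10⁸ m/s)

From E = mc², we get m = E/c²
c² = (3×10⁸)² = 9×10¹⁶ m²/s²
m = 6.390×10¹⁶ / 9×10¹⁶ = 0.7100 kg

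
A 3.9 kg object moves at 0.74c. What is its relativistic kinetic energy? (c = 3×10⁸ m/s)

γ = 1/√(1 - 0.74²) = 1.4868
γ - 1 = 0.4868
KE = (γ-1)mc² = 0.4868 × 3.9 × (3×10⁸)² = 1.709×10¹⁷ J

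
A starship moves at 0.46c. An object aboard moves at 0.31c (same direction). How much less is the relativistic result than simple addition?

Classical: u' + v = 0.31 + 0.46 = 0.77c
Relativistic: u = (0.31 + 0.46)/(1 + 0.1426) = 0.77/1.1426 = 0.6739c
Difference: 0.77 - 0.6739 = 0.09610c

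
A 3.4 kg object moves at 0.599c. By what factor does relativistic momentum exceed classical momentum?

p_rel = γmv, p_class = mv
Ratio = γ = 1/√(1 - 0.599²) = 1.249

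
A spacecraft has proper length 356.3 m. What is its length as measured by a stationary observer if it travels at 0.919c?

Proper length L₀ = 356.3 m
γ = 1/√(1 - 0.919²) = 2.536
L = L₀/γ = 356.3/2.536 = 140.5 m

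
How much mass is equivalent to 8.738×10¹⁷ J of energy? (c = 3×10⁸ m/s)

From E = mc², we get m = E/c²
c² = (3×10⁸)² = 9×10¹⁶ m²/s²
m = 8.738×10¹⁷ / 9×10¹⁶ = 9.709 kg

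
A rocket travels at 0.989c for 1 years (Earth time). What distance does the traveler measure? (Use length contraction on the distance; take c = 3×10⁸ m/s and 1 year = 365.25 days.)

Earth distance: d = v × t = 0.989c × 1 yr = 9.363×10¹⁵ m
γ = 6.761
d' = d/γ = 9.363×10¹⁵/6.761 = 1.385×10¹⁵ m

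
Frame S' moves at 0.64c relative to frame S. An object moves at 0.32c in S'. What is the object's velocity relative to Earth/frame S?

u = (u' + v)/(1 + u'v/c²)
Numerator: 0.32 + 0.64 = 0.96
Denominator: 1 + 0.2048 = 1.2048
u = 0.96/1.2048 = 0.7968c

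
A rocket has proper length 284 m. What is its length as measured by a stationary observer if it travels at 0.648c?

Proper length L₀ = 284 m
γ = 1/√(1 - 0.648²) = 1.313
L = L₀/γ = 284/1.313 = 216.3 m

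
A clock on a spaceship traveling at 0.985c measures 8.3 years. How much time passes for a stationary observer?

Proper time Δt₀ = 8.3 years
γ = 1/√(1 - 0.985²) = 5.795
Δt = γΔt₀ = 5.795 × 8.3 = 48.10 years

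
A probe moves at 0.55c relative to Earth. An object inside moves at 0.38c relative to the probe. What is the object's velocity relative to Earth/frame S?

u = (u' + v)/(1 + u'v/c²)
Numerator: 0.38 + 0.55 = 0.93
Denominator: 1 + 0.209 = 1.209
u = 0.93/1.209 = 0.7692c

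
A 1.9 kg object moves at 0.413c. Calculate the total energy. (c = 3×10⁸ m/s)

γ = 1/√(1 - 0.413²) = 1.098
mc² = 1.9 × (3×10⁸)² = 1.710×10¹⁷ J
E = γmc² = 1.098 × 1.710×10¹⁷ = 1.878×10¹⁷ J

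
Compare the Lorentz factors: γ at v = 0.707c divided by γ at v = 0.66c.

γ₁ = 1/√(1 - 0.707²) = 1.414
γ₂ = 1/√(1 - 0.66²) = 1.331
γ₁/γ₂ = 1.414/1.331 = 1.062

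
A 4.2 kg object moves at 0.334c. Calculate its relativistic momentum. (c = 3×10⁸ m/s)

γ = 1/√(1 - 0.334²) = 1.061
v = 0.334 × 3×10⁸ = 1.002×10⁸ m/s
p = γmv = 1.061 × 4.2 × 1.002×10⁸ = 4.465×10⁸ kg·m/s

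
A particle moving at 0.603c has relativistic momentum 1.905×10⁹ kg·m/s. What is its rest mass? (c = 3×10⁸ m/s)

γ = 1/√(1 - 0.603²) = 1.2535
v = 0.603 × 3×10⁸ = 1.809×10⁸ m/s
m = p/(γv) = 1.905×10⁹/(1.2535 × 1.809×10⁸) = 8.401 kg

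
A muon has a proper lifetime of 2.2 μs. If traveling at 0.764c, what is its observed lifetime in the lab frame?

Proper lifetime τ₀ = 2.2 μs
γ = 1/√(1 - 0.764²) = 1.550
τ = γτ₀ = 1.550 × 2.2 μs = 3.410 μs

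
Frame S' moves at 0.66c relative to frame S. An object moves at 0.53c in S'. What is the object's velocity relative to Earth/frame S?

u = (u' + v)/(1 + u'v/c²)
Numerator: 0.53 + 0.66 = 1.19
Denominator: 1 + 0.3498 = 1.3498
u = 1.19/1.3498 = 0.8816c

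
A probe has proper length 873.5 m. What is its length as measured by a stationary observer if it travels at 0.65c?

Proper length L₀ = 873.5 m
γ = 1/√(1 - 0.65²) = 1.316
L = L₀/γ = 873.5/1.316 = 663.8 m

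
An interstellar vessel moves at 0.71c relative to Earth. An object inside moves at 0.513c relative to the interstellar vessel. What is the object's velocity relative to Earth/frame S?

u = (u' + v)/(1 + u'v/c²)
Numerator: 0.513 + 0.71 = 1.223
Denominator: 1 + 0.36423 = 1.36423
u = 1.223/1.36423 = 0.8965c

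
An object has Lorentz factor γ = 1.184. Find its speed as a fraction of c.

From γ = 1/√(1 - v²/c²):
1/γ² = 1/1.184² = 0.7133
v²/c² = 1 - 0.7133 = 0.2867
v/c = √(0.2867) = 0.5354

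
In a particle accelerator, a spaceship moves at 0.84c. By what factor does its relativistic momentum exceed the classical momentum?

p_rel = γmv, p_class = mv
Ratio = γ = 1/√(1 - 0.84²)
= 1/√(0.2944) = 1.843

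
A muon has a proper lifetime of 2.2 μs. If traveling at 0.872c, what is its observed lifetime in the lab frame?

Proper lifetime τ₀ = 2.2 μs
γ = 1/√(1 - 0.872²) = 2.0429
τ = γτ₀ = 2.0429 × 2.2 μs = 4.494 μs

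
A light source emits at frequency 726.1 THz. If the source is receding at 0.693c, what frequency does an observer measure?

β = v/c = 0.693
(1-β)/(1+β) = 0.307/1.693 = 0.1813
Doppler factor = √(0.1813) = 0.4258
f_obs = 726.1 × 0.4258 = 309.2 THz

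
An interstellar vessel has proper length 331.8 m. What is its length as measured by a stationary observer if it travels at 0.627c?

Proper length L₀ = 331.8 m
γ = 1/√(1 - 0.627²) = 1.2837
L = L₀/γ = 331.8/1.2837 = 258.5 m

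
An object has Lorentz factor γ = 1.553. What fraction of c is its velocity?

From γ = 1/√(1 - v²/c²):
1/γ² = 1/1.553² = 0.4146
v²/c² = 1 - 0.4146 = 0.5854
v/c = √(0.5854) = 0.7651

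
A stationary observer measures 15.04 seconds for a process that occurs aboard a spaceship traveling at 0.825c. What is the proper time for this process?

Dilated time Δt = 15.04 seconds
γ = 1/√(1 - 0.825²) = 1.7695
Δt₀ = Δt/γ = 15.04/1.7695 = 8.500 seconds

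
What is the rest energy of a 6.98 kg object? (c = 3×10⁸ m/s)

c² = (3×10⁸)² = 9.000×10¹⁶ m²/s²
E₀ = mc² = 6.98 × 9.000×10¹⁶ = 6.282×10¹⁷ J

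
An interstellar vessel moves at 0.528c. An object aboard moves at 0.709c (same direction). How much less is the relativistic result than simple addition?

Classical: u' + v = 0.709 + 0.528 = 1.237c
Relativistic: u = (0.709 + 0.528)/(1 + 0.374352) = 1.237/1.374352 = 0.9001c
Difference: 1.237 - 0.9001 = 0.3369c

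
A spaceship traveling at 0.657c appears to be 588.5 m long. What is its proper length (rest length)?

Contracted length L = 588.5 m
γ = 1/√(1 - 0.657²) = 1.3265
L₀ = γL = 1.3265 × 588.5 = 780.6 m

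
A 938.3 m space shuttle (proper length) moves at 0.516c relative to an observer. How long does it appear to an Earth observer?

Proper length L₀ = 938.3 m
γ = 1/√(1 - 0.516²) = 1.16742
L = L₀/γ = 938.3/1.16742 = 803.7 m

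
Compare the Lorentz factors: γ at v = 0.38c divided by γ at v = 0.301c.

γ₁ = 1/√(1 - 0.38²) = 1.081
γ₂ = 1/√(1 - 0.301²) = 1.049
γ₁/γ₂ = 1.081/1.049 = 1.031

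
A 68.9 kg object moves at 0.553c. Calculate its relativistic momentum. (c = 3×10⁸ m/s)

γ = 1/√(1 - 0.553²) = 1.200
v = 0.553 × 3×10⁸ = 1.659×10⁸ m/s
p = γmv = 1.200 × 68.9 × 1.659×10⁸ = 1.372×10¹⁰ kg·m/s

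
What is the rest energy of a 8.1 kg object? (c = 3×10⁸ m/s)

c² = (3×10⁸)² = 9.000×10¹⁶ m²/s²
E₀ = mc² = 8.1 × 9.000×10¹⁶ = 7.290×10¹⁷ J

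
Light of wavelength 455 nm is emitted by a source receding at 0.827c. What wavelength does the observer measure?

β = 0.827
Wavelength Doppler factor = √(1.827/0.173) = √(10.56) = 3.250
λ_obs = 455 × 3.250 = 1479 nm (redshift)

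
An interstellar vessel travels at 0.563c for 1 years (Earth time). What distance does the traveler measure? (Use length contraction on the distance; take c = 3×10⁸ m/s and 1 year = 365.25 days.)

Earth distance: d = v × t = 0.563c × 1 yr = 5.330×10¹⁵ m
γ = 1.210
d' = d/γ = 5.330×10¹⁵/1.210 = 4.405×10¹⁵ m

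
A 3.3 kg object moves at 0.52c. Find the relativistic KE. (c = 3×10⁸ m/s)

γ = 1/√(1 - 0.52²) = 1.17073
γ - 1 = 0.17073
KE = (γ-1)mc² = 0.17073 × 3.3 × (3×10⁸)² = 5.071×10¹⁶ J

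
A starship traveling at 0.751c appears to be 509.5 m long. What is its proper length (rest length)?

Contracted length L = 509.5 m
γ = 1/√(1 - 0.751²) = 1.5145
L₀ = γL = 1.5145 × 509.5 = 771.6 m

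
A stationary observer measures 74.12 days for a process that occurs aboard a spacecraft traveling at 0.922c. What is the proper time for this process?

Dilated time Δt = 74.12 days
γ = 1/√(1 - 0.922²) = 2.583
Δt₀ = Δt/γ = 74.12/2.583 = 28.70 days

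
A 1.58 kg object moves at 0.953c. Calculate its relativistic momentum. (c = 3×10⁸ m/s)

γ = 1/√(1 - 0.953²) = 3.301
v = 0.953 × 3×10⁸ = 2.859×10⁸ m/s
p = γmv = 3.301 × 1.58 × 2.859×10⁸ = 1.491×10⁹ kg·m/s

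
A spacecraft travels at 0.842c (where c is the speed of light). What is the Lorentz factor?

v/c = 0.842, so (v/c)² = 0.708964
1 - (v/c)² = 0.291036
γ = 1/√(0.291036) = 1.854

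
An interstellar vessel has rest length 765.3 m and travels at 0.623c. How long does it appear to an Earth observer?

Proper length L₀ = 765.3 m
γ = 1/√(1 - 0.623²) = 1.2784
L = L₀/γ = 765.3/1.2784 = 598.6 m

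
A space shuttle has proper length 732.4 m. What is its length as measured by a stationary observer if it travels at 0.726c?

Proper length L₀ = 732.4 m
γ = 1/√(1 - 0.726²) = 1.454
L = L₀/γ = 732.4/1.454 = 503.7 m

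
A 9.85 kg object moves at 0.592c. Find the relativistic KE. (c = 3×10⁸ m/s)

γ = 1/√(1 - 0.592²) = 1.2408
γ - 1 = 0.2408
KE = (γ-1)mc² = 0.2408 × 9.85 × (3×10⁸)² = 2.135×10¹⁷ J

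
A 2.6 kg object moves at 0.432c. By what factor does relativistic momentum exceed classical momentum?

p_rel = γmv, p_class = mv
Ratio = γ = 1/√(1 - 0.432²) = 1.109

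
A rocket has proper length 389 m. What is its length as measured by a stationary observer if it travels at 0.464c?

Proper length L₀ = 389 m
γ = 1/√(1 - 0.464²) = 1.129
L = L₀/γ = 389/1.129 = 344.6 m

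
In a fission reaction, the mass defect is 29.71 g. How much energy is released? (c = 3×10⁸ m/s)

Convert mass defect: Δm = 29.71 g = 0.02971 kg
E = Δm·c² = 0.02971 × (3×10⁸)²
= 0.02971 × 9×10¹⁶ = 2.674×10¹⁵ J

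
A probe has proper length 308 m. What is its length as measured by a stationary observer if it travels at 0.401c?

Proper length L₀ = 308 m
γ = 1/√(1 - 0.401²) = 1.0916
L = L₀/γ = 308/1.0916 = 282.2 m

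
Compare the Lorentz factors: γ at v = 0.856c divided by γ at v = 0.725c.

γ₁ = 1/√(1 - 0.856²) = 1.934
γ₂ = 1/√(1 - 0.725²) = 1.452
γ₁/γ₂ = 1.934/1.452 = 1.332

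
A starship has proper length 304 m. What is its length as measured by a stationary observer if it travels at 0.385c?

Proper length L₀ = 304 m
γ = 1/√(1 - 0.385²) = 1.0835
L = L₀/γ = 304/1.0835 = 280.6 m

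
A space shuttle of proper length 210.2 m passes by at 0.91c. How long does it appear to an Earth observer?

Proper length L₀ = 210.2 m
γ = 1/√(1 - 0.91²) = 2.412
L = L₀/γ = 210.2/2.412 = 87.15 m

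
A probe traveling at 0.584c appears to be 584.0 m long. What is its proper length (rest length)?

Contracted length L = 584.0 m
γ = 1/√(1 - 0.584²) = 1.2319
L₀ = γL = 1.2319 × 584.0 = 719.4 m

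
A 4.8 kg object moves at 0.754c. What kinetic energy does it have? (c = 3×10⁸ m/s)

γ = 1/√(1 - 0.754²) = 1.5224
γ - 1 = 0.5224
KE = (γ-1)mc² = 0.5224 × 4.8 × (3×10⁸)² = 2.257×10¹⁷ J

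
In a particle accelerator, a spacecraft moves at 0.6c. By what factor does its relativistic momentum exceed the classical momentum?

p_rel = γmv, p_class = mv
Ratio = γ = 1/√(1 - 0.6²)
= 1/√(0.64) = 1.250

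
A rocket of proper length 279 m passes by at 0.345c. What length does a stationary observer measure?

Proper length L₀ = 279 m
γ = 1/√(1 - 0.345²) = 1.0654
L = L₀/γ = 279/1.0654 = 261.9 m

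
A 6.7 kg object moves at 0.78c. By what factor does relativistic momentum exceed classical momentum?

p_rel = γmv, p_class = mv
Ratio = γ = 1/√(1 - 0.78²) = 1.598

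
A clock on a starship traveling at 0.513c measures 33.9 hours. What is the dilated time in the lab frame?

Proper time Δt₀ = 33.9 hours
γ = 1/√(1 - 0.513²) = 1.165
Δt = γΔt₀ = 1.165 × 33.9 = 39.49 hours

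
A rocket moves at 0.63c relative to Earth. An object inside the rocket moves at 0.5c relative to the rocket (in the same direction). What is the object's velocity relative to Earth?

u = (u' + v)/(1 + u'v/c²)
Numerator: 0.5 + 0.63 = 1.13
Denominator: 1 + 0.315 = 1.315
u = 1.13/1.315 = 0.8593c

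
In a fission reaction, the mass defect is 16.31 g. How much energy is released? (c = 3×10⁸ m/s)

Convert mass defect: Δm = 16.31 g = 0.01631 kg
E = Δm·c² = 0.01631 × (3×10⁸)²
= 0.01631 × 9×10¹⁶ = 1.468×10¹⁵ J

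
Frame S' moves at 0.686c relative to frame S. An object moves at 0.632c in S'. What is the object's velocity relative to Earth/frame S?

u = (u' + v)/(1 + u'v/c²)
Numerator: 0.632 + 0.686 = 1.318
Denominator: 1 + 0.433552 = 1.433552
u = 1.318/1.433552 = 0.9194c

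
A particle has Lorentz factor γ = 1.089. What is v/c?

From γ = 1/√(1 - v²/c²):
1/γ² = 1/1.089² = 0.84323
v²/c² = 1 - 0.84323 = 0.15677
v/c = √(0.15677) = 0.3959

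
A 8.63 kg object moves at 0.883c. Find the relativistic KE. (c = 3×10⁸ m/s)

γ = 1/√(1 - 0.883²) = 2.1305
γ - 1 = 1.1305
KE = (γ-1)mc² = 1.1305 × 8.63 × (3×10⁸)² = 8.781×10¹⁷ J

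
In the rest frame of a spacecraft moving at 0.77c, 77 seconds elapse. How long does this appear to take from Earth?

Proper time Δt₀ = 77 seconds
γ = 1/√(1 - 0.77²) = 1.567
Δt = γΔt₀ = 1.567 × 77 = 120.7 seconds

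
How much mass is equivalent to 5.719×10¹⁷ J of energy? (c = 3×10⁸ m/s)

From E = mc², we get m = E/c²
c² = (3×10⁸)² = 9×10¹⁶ m²/s²
m = 5.719×10¹⁷ / 9×10¹⁶ = 6.354 kg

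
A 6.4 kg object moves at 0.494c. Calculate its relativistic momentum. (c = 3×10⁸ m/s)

γ = 1/√(1 - 0.494²) = 1.150
v = 0.494 × 3×10⁸ = 1.482×10⁸ m/s
p = γmv = 1.150 × 6.4 × 1.482×10⁸ = 1.091×10⁹ kg·m/s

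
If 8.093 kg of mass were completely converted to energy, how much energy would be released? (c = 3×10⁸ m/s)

Using E = mc²:
c² = (3×10⁸)² = 9×10¹⁶ m²/s²
E = 8.093 × 9×10¹⁶ = 7.284×10¹⁷ J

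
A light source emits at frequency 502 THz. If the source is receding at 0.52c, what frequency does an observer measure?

β = v/c = 0.52
(1-β)/(1+β) = 0.48/1.52 = 0.3158
Doppler factor = √(0.3158) = 0.5620
f_obs = 502 × 0.5620 = 282.1 THz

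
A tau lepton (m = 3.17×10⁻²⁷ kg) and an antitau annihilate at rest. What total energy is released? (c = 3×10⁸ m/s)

Both particles have the same rest mass, so total mass = 2m
E = 2m·c² = 2 × 3.17×10⁻²⁷ × (3×10⁸)²
= 2 × 3.17×10⁻²⁷ × 9×10¹⁶
= 5.706×10⁻¹⁰ J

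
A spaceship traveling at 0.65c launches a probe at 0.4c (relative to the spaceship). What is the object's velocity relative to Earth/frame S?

u = (u' + v)/(1 + u'v/c²)
Numerator: 0.4 + 0.65 = 1.05
Denominator: 1 + 0.26 = 1.26
u = 1.05/1.26 = 0.8333c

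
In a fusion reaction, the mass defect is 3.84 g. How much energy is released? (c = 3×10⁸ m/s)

Convert mass defect: Δm = 3.84 g = 0.00384 kg
E = Δm·c² = 0.00384 × (3×10⁸)²
= 0.00384 × 9×10¹⁶ = 3.456×10¹⁴ J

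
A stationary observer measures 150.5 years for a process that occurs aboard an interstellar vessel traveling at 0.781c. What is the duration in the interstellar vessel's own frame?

Dilated time Δt = 150.5 years
γ = 1/√(1 - 0.781²) = 1.6012
Δt₀ = Δt/γ = 150.5/1.6012 = 93.99 years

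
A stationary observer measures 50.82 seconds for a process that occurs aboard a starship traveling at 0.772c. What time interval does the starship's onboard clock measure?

Dilated time Δt = 50.82 seconds
γ = 1/√(1 - 0.772²) = 1.5733
Δt₀ = Δt/γ = 50.82/1.5733 = 32.30 seconds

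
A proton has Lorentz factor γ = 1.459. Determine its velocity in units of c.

From γ = 1/√(1 - v²/c²):
1/γ² = 1/1.459² = 0.46977
v²/c² = 1 - 0.46977 = 0.53023
v/c = √(0.53023) = 0.7282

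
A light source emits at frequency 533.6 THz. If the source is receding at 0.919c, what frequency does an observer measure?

β = v/c = 0.919
(1-β)/(1+β) = 0.081/1.919 = 0.042209
Doppler factor = √(0.042209) = 0.2054
f_obs = 533.6 × 0.2054 = 109.6 THz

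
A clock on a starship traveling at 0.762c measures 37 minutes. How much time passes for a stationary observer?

Proper time Δt₀ = 37 minutes
γ = 1/√(1 - 0.762²) = 1.5442
Δt = γΔt₀ = 1.5442 × 37 = 57.14 minutes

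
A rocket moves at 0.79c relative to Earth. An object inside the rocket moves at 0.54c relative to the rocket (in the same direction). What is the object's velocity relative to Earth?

u = (u' + v)/(1 + u'v/c²)
Numerator: 0.54 + 0.79 = 1.33
Denominator: 1 + 0.4266 = 1.4266
u = 1.33/1.4266 = 0.9323c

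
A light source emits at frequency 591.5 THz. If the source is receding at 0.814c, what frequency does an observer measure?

β = v/c = 0.814
(1-β)/(1+β) = 0.186/1.814 = 0.1025
Doppler factor = √(0.1025) = 0.3202
f_obs = 591.5 × 0.3202 = 189.4 THz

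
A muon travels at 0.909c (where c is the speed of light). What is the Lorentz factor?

v/c = 0.909, so (v/c)² = 0.826281
1 - (v/c)² = 0.173719
γ = 1/√(0.173719) = 2.399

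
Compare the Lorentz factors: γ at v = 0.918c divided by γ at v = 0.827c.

γ₁ = 1/√(1 - 0.918²) = 2.522
γ₂ = 1/√(1 - 0.827²) = 1.779
γ₁/γ₂ = 2.522/1.779 = 1.418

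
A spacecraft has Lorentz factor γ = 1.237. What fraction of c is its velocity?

From γ = 1/√(1 - v²/c²):
1/γ² = 1/1.237² = 0.6535
v²/c² = 1 - 0.6535 = 0.3465
v/c = √(0.3465) = 0.5886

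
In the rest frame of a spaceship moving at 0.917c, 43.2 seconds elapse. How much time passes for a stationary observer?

Proper time Δt₀ = 43.2 seconds
γ = 1/√(1 - 0.917²) = 2.507
Δt = γΔt₀ = 2.507 × 43.2 = 108.3 seconds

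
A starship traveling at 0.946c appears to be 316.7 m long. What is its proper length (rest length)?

Contracted length L = 316.7 m
γ = 1/√(1 - 0.946²) = 3.085
L₀ = γL = 3.085 × 316.7 = 977.0 m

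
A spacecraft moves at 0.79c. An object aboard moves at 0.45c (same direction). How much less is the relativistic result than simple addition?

Classical: u' + v = 0.45 + 0.79 = 1.24c
Relativistic: u = (0.45 + 0.79)/(1 + 0.3555) = 1.24/1.3555 = 0.9148c
Difference: 1.24 - 0.9148 = 0.3252c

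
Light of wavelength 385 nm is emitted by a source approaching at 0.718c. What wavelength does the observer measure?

β = 0.718
Wavelength Doppler factor = √(0.282/1.718) = √(0.1641) = 0.4051
λ_obs = 385 × 0.4051 = 156.0 nm (blueshift)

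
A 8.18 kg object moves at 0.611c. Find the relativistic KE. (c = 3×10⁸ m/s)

γ = 1/√(1 - 0.611²) = 1.2632
γ - 1 = 0.2632
KE = (γ-1)mc² = 0.2632 × 8.18 × (3×10⁸)² = 1.938×10¹⁷ J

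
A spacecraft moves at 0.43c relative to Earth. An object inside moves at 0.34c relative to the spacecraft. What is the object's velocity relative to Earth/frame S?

u = (u' + v)/(1 + u'v/c²)
Numerator: 0.34 + 0.43 = 0.77
Denominator: 1 + 0.1462 = 1.1462
u = 0.77/1.1462 = 0.6718c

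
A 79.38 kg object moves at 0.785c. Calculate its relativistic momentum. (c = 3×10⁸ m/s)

γ = 1/√(1 - 0.785²) = 1.6142
v = 0.785 × 3×10⁸ = 2.355×10⁸ m/s
p = γmv = 1.6142 × 79.38 × 2.355×10⁸ = 3.018×10¹⁰ kg·m/s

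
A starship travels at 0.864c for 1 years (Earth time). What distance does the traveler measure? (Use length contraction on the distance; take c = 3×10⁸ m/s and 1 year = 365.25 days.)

Earth distance: d = v × t = 0.864c × 1 yr = 8.1797×10¹⁵ m
γ = 1.9861
d' = d/γ = 8.1797×10¹⁵/1.9861 = 4.118×10¹⁵ m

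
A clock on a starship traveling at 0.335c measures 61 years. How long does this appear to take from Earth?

Proper time Δt₀ = 61 years
γ = 1/√(1 - 0.335²) = 1.0613
Δt = γΔt₀ = 1.0613 × 61 = 64.74 years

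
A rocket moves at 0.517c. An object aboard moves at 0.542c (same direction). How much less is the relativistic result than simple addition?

Classical: u' + v = 0.542 + 0.517 = 1.059c
Relativistic: u = (0.542 + 0.517)/(1 + 0.280214) = 1.059/1.280214 = 0.8272c
Difference: 1.059 - 0.8272 = 0.2318c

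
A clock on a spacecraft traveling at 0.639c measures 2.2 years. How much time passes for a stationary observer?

Proper time Δt₀ = 2.2 years
γ = 1/√(1 - 0.639²) = 1.300
Δt = γΔt₀ = 1.300 × 2.2 = 2.860 years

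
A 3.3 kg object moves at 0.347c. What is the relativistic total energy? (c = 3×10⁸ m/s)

γ = 1/√(1 - 0.347²) = 1.0663
mc² = 3.3 × (3×10⁸)² = 2.970×10¹⁷ J
E = γmc² = 1.0663 × 2.970×10¹⁷ = 3.167×10¹⁷ J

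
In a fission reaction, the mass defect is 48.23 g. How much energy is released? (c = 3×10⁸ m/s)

Convert mass defect: Δm = 48.23 g = 0.04823 kg
E = Δm·c² = 0.04823 × (3×10⁸)²
= 0.04823 × 9×10¹⁶ = 4.341×10¹⁵ J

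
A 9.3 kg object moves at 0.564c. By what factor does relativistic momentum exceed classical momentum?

p_rel = γmv, p_class = mv
Ratio = γ = 1/√(1 - 0.564²) = 1.211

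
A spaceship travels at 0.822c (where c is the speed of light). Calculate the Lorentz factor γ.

v/c = 0.822, so (v/c)² = 0.675684
1 - (v/c)² = 0.324316
γ = 1/√(0.324316) = 1.756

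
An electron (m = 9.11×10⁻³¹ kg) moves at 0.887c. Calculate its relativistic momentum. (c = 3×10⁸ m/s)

γ = 1/√(1 - 0.887²) = 2.1656
v = 0.887 × 3×10⁸ = 2.661×10⁸ m/s
p = γmv = 2.1656 × 9.11×10⁻³¹ × 2.661×10⁸ = 5.250×10⁻²² kg·m/s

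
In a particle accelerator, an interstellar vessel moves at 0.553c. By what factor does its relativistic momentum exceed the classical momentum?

p_rel = γmv, p_class = mv
Ratio = γ = 1/√(1 - 0.553²)
= 1/√(0.694191) = 1.200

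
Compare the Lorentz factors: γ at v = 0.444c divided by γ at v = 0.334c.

γ₁ = 1/√(1 - 0.444²) = 1.116
γ₂ = 1/√(1 - 0.334²) = 1.061
γ₁/γ₂ = 1.116/1.061 = 1.052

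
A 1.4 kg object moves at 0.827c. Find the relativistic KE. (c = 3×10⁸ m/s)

γ = 1/√(1 - 0.827²) = 1.7787
γ - 1 = 0.7787
KE = (γ-1)mc² = 0.7787 × 1.4 × (3×10⁸)² = 9.812×10¹⁶ J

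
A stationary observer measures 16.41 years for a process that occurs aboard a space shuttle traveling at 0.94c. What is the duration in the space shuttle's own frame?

Dilated time Δt = 16.41 years
γ = 1/√(1 - 0.94²) = 2.931
Δt₀ = Δt/γ = 16.41/2.931 = 5.599 years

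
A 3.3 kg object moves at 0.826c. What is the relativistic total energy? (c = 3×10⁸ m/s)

γ = 1/√(1 - 0.826²) = 1.774
mc² = 3.3 × (3×10⁸)² = 2.970×10¹⁷ J
E = γmc² = 1.774 × 2.970×10¹⁷ = 5.269×10¹⁷ J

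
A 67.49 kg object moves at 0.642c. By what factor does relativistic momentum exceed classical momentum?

p_rel = γmv, p_class = mv
Ratio = γ = 1/√(1 - 0.642²) = 1.304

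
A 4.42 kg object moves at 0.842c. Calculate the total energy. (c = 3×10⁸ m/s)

γ = 1/√(1 - 0.842²) = 1.8536
mc² = 4.42 × (3×10⁸)² = 3.978×10¹⁷ J
E = γmc² = 1.8536 × 3.978×10¹⁷ = 7.374×10¹⁷ J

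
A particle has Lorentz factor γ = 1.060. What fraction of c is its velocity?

From γ = 1/√(1 - v²/c²):
1/γ² = 1/1.060² = 0.8900
v²/c² = 1 - 0.8900 = 0.1100
v/c = √(0.1100) = 0.3317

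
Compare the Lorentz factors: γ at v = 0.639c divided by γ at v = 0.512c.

γ₁ = 1/√(1 - 0.639²) = 1.300
γ₂ = 1/√(1 - 0.512²) = 1.164
γ₁/γ₂ = 1.300/1.164 = 1.117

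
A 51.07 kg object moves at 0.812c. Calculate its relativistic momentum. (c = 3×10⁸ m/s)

γ = 1/√(1 - 0.812²) = 1.713
v = 0.812 × 3×10⁸ = 2.436×10⁸ m/s
p = γmv = 1.713 × 51.07 × 2.436×10⁸ = 2.131×10¹⁰ kg·m/s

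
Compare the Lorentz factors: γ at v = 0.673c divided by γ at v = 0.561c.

γ₁ = 1/√(1 - 0.673²) = 1.352
γ₂ = 1/√(1 - 0.561²) = 1.208
γ₁/γ₂ = 1.352/1.208 = 1.119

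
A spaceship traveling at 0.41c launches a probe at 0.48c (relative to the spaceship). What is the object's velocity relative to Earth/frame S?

u = (u' + v)/(1 + u'v/c²)
Numerator: 0.48 + 0.41 = 0.89
Denominator: 1 + 0.1968 = 1.1968
u = 0.89/1.1968 = 0.7436c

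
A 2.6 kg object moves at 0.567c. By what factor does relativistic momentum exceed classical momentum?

p_rel = γmv, p_class = mv
Ratio = γ = 1/√(1 - 0.567²) = 1.214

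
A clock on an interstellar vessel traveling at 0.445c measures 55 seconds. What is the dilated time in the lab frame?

Proper time Δt₀ = 55 seconds
γ = 1/√(1 - 0.445²) = 1.1167
Δt = γΔt₀ = 1.1167 × 55 = 61.42 seconds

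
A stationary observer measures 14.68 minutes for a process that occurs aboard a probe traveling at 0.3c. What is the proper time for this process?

Dilated time Δt = 14.68 minutes
γ = 1/√(1 - 0.3²) = 1.0483
Δt₀ = Δt/γ = 14.68/1.0483 = 14.00 minutes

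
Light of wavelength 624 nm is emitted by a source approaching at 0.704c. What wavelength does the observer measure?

β = 0.704
Wavelength Doppler factor = √(0.296/1.704) = √(0.1737) = 0.4168
λ_obs = 624 × 0.4168 = 260.1 nm (blueshift)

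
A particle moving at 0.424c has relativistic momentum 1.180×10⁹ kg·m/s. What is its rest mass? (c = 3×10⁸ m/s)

γ = 1/√(1 - 0.424²) = 1.10416
v = 0.424 × 3×10⁸ = 1.272×10⁸ m/s
m = p/(γv) = 1.180×10⁹/(1.10416 × 1.272×10⁸) = 8.402 kg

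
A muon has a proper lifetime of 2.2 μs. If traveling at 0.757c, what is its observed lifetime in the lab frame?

Proper lifetime τ₀ = 2.2 μs
γ = 1/√(1 - 0.757²) = 1.5304
τ = γτ₀ = 1.5304 × 2.2 μs = 3.367 μs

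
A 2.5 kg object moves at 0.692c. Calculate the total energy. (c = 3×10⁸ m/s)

γ = 1/√(1 - 0.692²) = 1.3852
mc² = 2.5 × (3×10⁸)² = 2.250×10¹⁷ J
E = γmc² = 1.3852 × 2.250×10¹⁷ = 3.117×10¹⁷ J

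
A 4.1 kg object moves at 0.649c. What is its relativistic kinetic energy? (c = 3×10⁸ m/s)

γ = 1/√(1 - 0.649²) = 1.3144
γ - 1 = 0.3144
KE = (γ-1)mc² = 0.3144 × 4.1 × (3×10⁸)² = 1.160×10¹⁷ J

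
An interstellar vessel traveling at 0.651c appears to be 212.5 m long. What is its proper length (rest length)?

Contracted length L = 212.5 m
γ = 1/√(1 - 0.651²) = 1.317
L₀ = γL = 1.317 × 212.5 = 279.9 m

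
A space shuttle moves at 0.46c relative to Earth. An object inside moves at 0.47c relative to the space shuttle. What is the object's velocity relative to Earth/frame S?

u = (u' + v)/(1 + u'v/c²)
Numerator: 0.47 + 0.46 = 0.93
Denominator: 1 + 0.2162 = 1.2162
u = 0.93/1.2162 = 0.7647c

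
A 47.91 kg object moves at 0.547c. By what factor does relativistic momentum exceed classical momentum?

p_rel = γmv, p_class = mv
Ratio = γ = 1/√(1 - 0.547²) = 1.195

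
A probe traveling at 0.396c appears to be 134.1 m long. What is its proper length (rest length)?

Contracted length L = 134.1 m
γ = 1/√(1 - 0.396²) = 1.089
L₀ = γL = 1.089 × 134.1 = 146.0 m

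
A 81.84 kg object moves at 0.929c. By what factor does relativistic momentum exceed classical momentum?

p_rel = γmv, p_class = mv
Ratio = γ = 1/√(1 - 0.929²) = 2.702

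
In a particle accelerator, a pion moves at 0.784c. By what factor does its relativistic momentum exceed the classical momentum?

p_rel = γmv, p_class = mv
Ratio = γ = 1/√(1 - 0.784²)
= 1/√(0.385344) = 1.611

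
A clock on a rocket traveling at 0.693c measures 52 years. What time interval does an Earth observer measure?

Proper time Δt₀ = 52 years
γ = 1/√(1 - 0.693²) = 1.3871
Δt = γΔt₀ = 1.3871 × 52 = 72.13 years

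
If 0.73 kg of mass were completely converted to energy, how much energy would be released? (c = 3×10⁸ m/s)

Using E = mc²:
c² = (3×10⁸)² = 9×10¹⁶ m²/s²
E = 0.73 × 9×10¹⁶ = 6.570×10¹⁶ J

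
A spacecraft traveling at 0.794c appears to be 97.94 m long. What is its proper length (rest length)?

Contracted length L = 97.94 m
γ = 1/√(1 - 0.794²) = 1.645
L₀ = γL = 1.645 × 97.94 = 161.1 m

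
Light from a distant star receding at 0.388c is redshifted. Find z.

β = 0.388
(1+β)/(1-β) = 1.388/0.612 = 2.268
√(2.268) = 1.506
z = 1.506 - 1 = 0.5060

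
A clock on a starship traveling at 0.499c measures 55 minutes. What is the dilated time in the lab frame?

Proper time Δt₀ = 55 minutes
γ = 1/√(1 - 0.499²) = 1.154
Δt = γΔt₀ = 1.154 × 55 = 63.47 minutes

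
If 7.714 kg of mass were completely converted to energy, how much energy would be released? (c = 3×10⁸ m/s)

Using E = mc²:
c² = (3×10⁸)² = 9×10¹⁶ m²/s²
E = 7.714 × 9×10¹⁶ = 6.943×10¹⁷ J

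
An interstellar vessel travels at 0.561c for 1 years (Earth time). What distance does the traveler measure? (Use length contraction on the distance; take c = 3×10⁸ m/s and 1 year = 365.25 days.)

Earth distance: d = v × t = 0.561c × 1 yr = 5.311×10¹⁵ m
γ = 1.208
d' = d/γ = 5.311×10¹⁵/1.208 = 4.397×10¹⁵ m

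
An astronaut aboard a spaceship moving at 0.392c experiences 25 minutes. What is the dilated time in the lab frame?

Proper time Δt₀ = 25 minutes
γ = 1/√(1 - 0.392²) = 1.086998
Δt = γΔt₀ = 1.086998 × 25 = 27.17 minutes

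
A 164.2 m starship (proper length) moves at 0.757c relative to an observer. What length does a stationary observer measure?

Proper length L₀ = 164.2 m
γ = 1/√(1 - 0.757²) = 1.530
L = L₀/γ = 164.2/1.530 = 107.3 m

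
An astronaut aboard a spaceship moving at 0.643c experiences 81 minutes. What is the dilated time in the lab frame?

Proper time Δt₀ = 81 minutes
γ = 1/√(1 - 0.643²) = 1.306
Δt = γΔt₀ = 1.306 × 81 = 105.8 minutes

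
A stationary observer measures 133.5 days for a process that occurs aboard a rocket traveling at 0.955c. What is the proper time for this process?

Dilated time Δt = 133.5 days
γ = 1/√(1 - 0.955²) = 3.371
Δt₀ = Δt/γ = 133.5/3.371 = 39.60 days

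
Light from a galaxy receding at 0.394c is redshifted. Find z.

β = 0.394
(1+β)/(1-β) = 1.394/0.606 = 2.3003
√(2.3003) = 1.5167
z = 1.5167 - 1 = 0.5167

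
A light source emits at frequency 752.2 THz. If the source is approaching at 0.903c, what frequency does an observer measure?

β = v/c = 0.903
(1+β)/(1-β) = 1.903/0.097 = 19.619
Doppler factor = √(19.619) = 4.4293
f_obs = 752.2 × 4.4293 = 3332 THz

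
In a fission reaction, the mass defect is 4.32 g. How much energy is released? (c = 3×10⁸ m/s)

Convert mass defect: Δm = 4.32 g = 0.00432 kg
E = Δm·c² = 0.00432 × (3×10⁸)²
= 0.00432 × 9×10¹⁶ = 3.888×10¹⁴ J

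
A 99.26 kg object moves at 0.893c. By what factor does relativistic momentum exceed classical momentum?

p_rel = γmv, p_class = mv
Ratio = γ = 1/√(1 - 0.893²) = 2.222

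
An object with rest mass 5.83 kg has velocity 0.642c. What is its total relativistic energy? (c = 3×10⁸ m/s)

γ = 1/√(1 - 0.642²) = 1.3043
mc² = 5.83 × (3×10⁸)² = 5.247×10¹⁷ J
E = γmc² = 1.3043 × 5.247×10¹⁷ = 6.844×10¹⁷ J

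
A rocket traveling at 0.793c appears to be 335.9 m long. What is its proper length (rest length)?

Contracted length L = 335.9 m
γ = 1/√(1 - 0.793²) = 1.64144
L₀ = γL = 1.64144 × 335.9 = 551.4 m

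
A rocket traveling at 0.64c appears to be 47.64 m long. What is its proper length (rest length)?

Contracted length L = 47.64 m
γ = 1/√(1 - 0.64²) = 1.3014
L₀ = γL = 1.3014 × 47.64 = 62.00 m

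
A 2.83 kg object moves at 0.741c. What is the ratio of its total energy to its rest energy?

E = γmc², E₀ = mc²
E/E₀ = γ = 1/√(1 - 0.741²) = 1.489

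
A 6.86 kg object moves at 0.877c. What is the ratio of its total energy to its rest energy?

E = γmc², E₀ = mc²
E/E₀ = γ = 1/√(1 - 0.877²) = 2.081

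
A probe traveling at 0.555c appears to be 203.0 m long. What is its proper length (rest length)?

Contracted length L = 203.0 m
γ = 1/√(1 - 0.555²) = 1.202
L₀ = γL = 1.202 × 203.0 = 244.0 m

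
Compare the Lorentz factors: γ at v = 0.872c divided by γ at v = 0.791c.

γ₁ = 1/√(1 - 0.872²) = 2.043
γ₂ = 1/√(1 - 0.791²) = 1.634
γ₁/γ₂ = 2.043/1.634 = 1.250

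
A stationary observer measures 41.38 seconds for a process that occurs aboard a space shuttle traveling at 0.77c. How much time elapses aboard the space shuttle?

Dilated time Δt = 41.38 seconds
γ = 1/√(1 - 0.77²) = 1.5673
Δt₀ = Δt/γ = 41.38/1.5673 = 26.40 seconds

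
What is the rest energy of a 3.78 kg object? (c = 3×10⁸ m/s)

c² = (3×10⁸)² = 9.000×10¹⁶ m²/s²
E₀ = mc² = 3.78 × 9.000×10¹⁶ = 3.402×10¹⁷ J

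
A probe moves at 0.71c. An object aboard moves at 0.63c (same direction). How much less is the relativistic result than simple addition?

Classical: u' + v = 0.63 + 0.71 = 1.34c
Relativistic: u = (0.63 + 0.71)/(1 + 0.4473) = 1.34/1.4473 = 0.9259c
Difference: 1.34 - 0.9259 = 0.4141c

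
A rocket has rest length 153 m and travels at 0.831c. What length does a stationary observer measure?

Proper length L₀ = 153 m
γ = 1/√(1 - 0.831²) = 1.7977
L = L₀/γ = 153/1.7977 = 85.11 m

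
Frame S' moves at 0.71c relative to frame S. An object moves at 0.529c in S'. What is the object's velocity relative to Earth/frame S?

u = (u' + v)/(1 + u'v/c²)
Numerator: 0.529 + 0.71 = 1.239
Denominator: 1 + 0.37559 = 1.37559
u = 1.239/1.37559 = 0.9007c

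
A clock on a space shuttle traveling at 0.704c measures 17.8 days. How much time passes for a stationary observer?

Proper time Δt₀ = 17.8 days
γ = 1/√(1 - 0.704²) = 1.408
Δt = γΔt₀ = 1.408 × 17.8 = 25.06 days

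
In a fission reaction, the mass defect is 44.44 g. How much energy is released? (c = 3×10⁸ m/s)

Convert mass defect: Δm = 44.44 g = 0.04444 kg
E = Δm·c² = 0.04444 × (3×10⁸)²
= 0.04444 × 9×10¹⁶ = 4.000×10¹⁵ J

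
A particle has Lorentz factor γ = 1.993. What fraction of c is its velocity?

From γ = 1/√(1 - v²/c²):
1/γ² = 1/1.993² = 0.2518
v²/c² = 1 - 0.2518 = 0.7482
v/c = √(0.7482) = 0.8650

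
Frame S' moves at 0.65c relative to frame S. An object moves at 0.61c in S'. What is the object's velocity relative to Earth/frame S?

u = (u' + v)/(1 + u'v/c²)
Numerator: 0.61 + 0.65 = 1.26
Denominator: 1 + 0.3965 = 1.3965
u = 1.26/1.3965 = 0.9023c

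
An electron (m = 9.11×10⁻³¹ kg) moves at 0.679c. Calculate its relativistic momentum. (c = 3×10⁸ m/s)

γ = 1/√(1 - 0.679²) = 1.3621
v = 0.679 × 3×10⁸ = 2.037×10⁸ m/s
p = γmv = 1.3621 × 9.11×10⁻³¹ × 2.037×10⁸ = 2.528×10⁻²² kg·m/s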